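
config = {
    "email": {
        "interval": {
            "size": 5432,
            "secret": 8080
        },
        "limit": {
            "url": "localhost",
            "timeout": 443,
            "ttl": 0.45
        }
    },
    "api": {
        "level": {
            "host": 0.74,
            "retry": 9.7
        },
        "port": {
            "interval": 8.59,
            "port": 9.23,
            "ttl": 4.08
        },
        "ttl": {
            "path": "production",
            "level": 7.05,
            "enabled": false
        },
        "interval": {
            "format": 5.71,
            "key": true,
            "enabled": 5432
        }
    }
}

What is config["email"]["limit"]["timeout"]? 443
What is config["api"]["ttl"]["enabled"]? False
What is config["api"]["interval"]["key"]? True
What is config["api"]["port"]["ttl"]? 4.08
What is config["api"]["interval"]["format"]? 5.71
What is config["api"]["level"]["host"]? 0.74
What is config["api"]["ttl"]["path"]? "production"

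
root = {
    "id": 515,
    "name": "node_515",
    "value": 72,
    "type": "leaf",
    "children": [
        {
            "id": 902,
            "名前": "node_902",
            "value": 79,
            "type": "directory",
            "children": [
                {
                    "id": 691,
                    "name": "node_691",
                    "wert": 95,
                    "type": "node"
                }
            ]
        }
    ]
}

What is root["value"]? 72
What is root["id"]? 515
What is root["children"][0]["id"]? 902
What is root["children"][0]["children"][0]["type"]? "node"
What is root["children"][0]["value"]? 79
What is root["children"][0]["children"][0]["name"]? "node_691"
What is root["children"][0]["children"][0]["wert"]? 95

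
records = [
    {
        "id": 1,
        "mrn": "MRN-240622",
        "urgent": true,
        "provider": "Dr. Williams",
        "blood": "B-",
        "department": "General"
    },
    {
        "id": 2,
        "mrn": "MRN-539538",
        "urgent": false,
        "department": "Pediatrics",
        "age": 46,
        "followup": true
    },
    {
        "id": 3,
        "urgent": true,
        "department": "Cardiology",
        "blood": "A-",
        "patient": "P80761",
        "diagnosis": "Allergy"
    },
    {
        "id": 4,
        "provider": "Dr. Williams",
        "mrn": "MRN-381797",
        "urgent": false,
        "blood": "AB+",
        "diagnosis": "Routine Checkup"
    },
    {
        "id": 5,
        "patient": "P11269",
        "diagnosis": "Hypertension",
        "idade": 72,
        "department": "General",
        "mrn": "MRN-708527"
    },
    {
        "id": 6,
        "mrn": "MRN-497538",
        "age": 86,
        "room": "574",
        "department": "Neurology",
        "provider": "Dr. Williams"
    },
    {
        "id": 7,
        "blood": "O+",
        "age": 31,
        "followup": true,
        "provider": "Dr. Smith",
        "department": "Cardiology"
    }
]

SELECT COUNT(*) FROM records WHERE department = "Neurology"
1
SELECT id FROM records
[1, 2, 3, 4, 5, 6, 7]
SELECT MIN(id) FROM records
1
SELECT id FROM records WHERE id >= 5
[5, 6, 7]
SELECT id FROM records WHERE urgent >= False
[1, 2, 3, 4]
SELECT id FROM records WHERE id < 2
[1]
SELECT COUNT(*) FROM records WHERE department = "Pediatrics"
1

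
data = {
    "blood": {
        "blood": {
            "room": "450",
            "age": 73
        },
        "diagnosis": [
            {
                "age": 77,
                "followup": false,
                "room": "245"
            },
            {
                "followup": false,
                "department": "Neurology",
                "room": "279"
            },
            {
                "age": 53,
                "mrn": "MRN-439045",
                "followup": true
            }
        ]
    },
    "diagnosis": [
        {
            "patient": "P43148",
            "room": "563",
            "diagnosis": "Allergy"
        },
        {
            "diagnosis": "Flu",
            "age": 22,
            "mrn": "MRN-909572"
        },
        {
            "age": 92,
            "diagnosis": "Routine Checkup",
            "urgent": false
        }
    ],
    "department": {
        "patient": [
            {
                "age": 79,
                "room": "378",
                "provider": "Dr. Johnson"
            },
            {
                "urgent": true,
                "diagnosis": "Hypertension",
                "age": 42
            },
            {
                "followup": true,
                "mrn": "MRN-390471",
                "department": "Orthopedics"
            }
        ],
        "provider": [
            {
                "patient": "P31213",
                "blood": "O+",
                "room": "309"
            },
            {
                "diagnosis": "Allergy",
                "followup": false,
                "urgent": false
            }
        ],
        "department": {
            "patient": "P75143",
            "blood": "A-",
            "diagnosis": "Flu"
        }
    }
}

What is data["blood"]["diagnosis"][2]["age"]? 53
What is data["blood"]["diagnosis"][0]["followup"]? False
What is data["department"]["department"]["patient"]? "P75143"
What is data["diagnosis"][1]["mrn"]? "MRN-909572"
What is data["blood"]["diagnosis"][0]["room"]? "245"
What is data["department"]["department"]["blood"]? "A-"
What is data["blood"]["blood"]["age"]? 73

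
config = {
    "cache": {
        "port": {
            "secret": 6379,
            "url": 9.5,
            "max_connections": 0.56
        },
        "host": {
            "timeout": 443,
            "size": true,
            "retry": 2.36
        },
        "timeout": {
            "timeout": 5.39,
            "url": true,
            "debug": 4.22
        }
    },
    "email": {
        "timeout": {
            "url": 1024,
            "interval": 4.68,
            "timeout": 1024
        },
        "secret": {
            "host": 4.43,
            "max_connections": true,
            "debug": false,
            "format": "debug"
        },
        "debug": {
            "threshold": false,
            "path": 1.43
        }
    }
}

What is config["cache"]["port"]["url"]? 9.5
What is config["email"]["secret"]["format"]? "debug"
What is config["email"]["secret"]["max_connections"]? True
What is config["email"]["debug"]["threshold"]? False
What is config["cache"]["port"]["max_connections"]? 0.56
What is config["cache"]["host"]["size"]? True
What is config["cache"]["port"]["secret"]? 6379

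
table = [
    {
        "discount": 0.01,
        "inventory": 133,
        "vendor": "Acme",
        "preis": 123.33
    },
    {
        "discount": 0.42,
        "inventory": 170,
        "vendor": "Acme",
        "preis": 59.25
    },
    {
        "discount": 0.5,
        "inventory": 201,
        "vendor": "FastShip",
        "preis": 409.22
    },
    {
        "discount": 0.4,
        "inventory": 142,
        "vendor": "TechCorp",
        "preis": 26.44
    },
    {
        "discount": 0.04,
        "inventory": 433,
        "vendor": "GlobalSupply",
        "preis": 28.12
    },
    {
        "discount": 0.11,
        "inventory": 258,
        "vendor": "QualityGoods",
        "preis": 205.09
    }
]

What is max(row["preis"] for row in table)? 409.22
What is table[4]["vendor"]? "GlobalSupply"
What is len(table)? 6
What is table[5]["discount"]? 0.11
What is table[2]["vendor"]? "FastShip"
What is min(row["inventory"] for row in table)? 133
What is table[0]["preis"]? 123.33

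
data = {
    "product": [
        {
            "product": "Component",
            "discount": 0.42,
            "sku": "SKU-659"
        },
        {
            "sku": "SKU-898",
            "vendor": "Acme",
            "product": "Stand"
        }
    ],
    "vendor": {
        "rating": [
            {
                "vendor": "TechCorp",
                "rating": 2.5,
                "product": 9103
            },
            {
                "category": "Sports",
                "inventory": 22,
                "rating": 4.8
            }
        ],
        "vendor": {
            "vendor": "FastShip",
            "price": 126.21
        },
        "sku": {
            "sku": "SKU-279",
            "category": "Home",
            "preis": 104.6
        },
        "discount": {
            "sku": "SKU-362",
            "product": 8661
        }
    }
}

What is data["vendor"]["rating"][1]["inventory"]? 22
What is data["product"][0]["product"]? "Component"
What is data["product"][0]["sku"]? "SKU-659"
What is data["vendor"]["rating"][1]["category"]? "Sports"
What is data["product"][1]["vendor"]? "Acme"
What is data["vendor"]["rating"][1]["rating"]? 4.8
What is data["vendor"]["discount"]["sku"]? "SKU-362"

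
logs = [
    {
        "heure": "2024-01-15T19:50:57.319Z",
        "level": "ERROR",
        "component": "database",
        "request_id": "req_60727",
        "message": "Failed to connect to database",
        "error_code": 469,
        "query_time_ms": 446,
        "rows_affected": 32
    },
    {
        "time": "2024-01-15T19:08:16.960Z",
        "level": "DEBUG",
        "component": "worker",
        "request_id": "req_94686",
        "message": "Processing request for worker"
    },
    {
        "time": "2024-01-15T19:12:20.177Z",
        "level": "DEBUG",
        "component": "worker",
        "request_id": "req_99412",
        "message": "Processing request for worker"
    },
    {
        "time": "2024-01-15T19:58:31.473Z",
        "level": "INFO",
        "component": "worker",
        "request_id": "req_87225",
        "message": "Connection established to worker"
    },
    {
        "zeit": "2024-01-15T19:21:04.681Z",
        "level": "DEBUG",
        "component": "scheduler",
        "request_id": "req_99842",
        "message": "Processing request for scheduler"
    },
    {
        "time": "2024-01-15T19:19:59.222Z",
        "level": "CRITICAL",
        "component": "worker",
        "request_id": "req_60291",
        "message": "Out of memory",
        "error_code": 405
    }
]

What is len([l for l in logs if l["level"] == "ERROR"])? 1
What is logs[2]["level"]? "DEBUG"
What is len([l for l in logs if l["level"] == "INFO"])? 1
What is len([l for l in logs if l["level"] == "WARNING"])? 0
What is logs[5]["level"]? "CRITICAL"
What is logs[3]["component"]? "worker"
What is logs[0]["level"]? "ERROR"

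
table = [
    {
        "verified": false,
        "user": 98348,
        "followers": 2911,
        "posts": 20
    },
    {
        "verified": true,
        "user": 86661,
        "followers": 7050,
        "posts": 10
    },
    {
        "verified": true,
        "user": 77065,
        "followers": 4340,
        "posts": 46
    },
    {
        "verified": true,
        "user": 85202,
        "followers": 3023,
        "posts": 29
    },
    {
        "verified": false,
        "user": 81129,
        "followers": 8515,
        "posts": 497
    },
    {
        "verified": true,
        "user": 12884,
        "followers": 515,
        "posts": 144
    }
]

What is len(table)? 6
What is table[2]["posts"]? 46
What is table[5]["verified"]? True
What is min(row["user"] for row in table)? 12884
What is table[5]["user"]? 12884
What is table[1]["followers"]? 7050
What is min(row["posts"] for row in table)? 10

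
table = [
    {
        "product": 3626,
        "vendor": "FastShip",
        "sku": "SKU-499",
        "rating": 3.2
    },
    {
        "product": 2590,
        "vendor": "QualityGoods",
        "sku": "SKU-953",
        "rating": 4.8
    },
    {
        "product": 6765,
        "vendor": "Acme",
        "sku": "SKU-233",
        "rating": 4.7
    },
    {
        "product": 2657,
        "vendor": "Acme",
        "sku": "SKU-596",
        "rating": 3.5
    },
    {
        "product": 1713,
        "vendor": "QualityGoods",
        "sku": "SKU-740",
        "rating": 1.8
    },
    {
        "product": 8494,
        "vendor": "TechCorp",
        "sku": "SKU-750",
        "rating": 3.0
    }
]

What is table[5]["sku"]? "SKU-750"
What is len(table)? 6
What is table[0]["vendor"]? "FastShip"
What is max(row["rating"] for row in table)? 4.8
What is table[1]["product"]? 2590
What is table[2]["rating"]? 4.7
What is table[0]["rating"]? 3.2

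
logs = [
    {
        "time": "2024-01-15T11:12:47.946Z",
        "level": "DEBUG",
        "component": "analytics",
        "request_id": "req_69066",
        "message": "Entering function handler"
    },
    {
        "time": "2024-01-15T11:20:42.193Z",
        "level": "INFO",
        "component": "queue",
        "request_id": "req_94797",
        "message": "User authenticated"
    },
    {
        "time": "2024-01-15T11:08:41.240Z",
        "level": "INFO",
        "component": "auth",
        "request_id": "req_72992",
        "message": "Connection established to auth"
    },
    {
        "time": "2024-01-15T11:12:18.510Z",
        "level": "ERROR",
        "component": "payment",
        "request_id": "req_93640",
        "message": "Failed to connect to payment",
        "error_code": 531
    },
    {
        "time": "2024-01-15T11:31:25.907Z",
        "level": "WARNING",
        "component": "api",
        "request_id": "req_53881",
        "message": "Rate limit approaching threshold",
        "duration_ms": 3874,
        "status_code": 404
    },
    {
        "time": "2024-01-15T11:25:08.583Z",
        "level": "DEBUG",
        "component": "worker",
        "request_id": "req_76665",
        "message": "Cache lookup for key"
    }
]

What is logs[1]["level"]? "INFO"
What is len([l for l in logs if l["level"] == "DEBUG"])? 2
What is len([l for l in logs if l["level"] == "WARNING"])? 1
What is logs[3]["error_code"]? 531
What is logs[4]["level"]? "WARNING"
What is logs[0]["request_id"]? "req_69066"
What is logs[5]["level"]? "DEBUG"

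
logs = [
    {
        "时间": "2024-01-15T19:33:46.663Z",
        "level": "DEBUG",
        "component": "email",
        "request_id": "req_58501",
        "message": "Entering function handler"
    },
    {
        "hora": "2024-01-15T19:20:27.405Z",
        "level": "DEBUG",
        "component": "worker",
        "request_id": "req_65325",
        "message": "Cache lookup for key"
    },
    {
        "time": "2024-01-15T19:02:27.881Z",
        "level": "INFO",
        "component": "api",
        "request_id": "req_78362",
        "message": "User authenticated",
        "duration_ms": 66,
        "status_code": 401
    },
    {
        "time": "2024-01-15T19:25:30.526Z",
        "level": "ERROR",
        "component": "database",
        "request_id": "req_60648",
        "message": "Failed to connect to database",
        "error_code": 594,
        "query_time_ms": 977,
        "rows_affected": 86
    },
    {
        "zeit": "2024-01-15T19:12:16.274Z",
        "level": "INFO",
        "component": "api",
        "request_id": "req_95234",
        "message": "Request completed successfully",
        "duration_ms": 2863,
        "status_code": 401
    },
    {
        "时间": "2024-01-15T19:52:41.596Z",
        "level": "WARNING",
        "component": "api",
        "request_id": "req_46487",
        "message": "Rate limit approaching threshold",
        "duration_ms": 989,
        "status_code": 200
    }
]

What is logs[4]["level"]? "INFO"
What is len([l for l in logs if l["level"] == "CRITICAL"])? 0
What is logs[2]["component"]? "api"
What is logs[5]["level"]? "WARNING"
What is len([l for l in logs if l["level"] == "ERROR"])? 1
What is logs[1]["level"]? "DEBUG"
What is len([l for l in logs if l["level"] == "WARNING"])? 1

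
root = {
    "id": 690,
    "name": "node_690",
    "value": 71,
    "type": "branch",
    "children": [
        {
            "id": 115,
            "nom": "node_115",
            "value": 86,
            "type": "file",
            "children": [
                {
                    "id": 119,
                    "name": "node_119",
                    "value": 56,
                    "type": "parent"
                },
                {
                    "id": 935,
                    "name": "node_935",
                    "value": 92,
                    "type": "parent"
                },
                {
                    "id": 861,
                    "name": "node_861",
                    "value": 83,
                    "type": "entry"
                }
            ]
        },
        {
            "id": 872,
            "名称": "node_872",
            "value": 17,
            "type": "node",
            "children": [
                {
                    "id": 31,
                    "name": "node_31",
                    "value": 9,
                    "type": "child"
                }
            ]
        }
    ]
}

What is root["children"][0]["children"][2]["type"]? "entry"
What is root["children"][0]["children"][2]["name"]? "node_861"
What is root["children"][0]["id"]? 115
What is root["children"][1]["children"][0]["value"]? 9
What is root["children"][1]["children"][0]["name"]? "node_31"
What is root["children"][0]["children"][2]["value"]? 83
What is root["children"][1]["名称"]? "node_872"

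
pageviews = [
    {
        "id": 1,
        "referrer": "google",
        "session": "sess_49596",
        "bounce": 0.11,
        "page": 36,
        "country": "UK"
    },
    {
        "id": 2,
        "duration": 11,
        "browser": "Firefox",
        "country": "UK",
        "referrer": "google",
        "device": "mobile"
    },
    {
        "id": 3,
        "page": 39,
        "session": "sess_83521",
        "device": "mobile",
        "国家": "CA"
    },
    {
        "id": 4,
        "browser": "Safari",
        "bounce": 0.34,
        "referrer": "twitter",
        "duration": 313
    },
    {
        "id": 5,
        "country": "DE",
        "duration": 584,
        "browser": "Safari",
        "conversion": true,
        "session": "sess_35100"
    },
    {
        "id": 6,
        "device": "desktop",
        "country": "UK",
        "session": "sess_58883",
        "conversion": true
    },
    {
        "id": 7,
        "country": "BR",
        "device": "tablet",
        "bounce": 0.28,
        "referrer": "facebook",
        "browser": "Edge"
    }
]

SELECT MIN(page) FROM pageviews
36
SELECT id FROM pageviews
[1, 2, 3, 4, 5, 6, 7]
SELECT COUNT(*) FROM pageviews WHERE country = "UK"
3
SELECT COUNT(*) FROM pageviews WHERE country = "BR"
1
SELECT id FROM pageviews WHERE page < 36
[]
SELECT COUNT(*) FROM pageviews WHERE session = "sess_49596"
1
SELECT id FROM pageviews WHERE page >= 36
[1, 3]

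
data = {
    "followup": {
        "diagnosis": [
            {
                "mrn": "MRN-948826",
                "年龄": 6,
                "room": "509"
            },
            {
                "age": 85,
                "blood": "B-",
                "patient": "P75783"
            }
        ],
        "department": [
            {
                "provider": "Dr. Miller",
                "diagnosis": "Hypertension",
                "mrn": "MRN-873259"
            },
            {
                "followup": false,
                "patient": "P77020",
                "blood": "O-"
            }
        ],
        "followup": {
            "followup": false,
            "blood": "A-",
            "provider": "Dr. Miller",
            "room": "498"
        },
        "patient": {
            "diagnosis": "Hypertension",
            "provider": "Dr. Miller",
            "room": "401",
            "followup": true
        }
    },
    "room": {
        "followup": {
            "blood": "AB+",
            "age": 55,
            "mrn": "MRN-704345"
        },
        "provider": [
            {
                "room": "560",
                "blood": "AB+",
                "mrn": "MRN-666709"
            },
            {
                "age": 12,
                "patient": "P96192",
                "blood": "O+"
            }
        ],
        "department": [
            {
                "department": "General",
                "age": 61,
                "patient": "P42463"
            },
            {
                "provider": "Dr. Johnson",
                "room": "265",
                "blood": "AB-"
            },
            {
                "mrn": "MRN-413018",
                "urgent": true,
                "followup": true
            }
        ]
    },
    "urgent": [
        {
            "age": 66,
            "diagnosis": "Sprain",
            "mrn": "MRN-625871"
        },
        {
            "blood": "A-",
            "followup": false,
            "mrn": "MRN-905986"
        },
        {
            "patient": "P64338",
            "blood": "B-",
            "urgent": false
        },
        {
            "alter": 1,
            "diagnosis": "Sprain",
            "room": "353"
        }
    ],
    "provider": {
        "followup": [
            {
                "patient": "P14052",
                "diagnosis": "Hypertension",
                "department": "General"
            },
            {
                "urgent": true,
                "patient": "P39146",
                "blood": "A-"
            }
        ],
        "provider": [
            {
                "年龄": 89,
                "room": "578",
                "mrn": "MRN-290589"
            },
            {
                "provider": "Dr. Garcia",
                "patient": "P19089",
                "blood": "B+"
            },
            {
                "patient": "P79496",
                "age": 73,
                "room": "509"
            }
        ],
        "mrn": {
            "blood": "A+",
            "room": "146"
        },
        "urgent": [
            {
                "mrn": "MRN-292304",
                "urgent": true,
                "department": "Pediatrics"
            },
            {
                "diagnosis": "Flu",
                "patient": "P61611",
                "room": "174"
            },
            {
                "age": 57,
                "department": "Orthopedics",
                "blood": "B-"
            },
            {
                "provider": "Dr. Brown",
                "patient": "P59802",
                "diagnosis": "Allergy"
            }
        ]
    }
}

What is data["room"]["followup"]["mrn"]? "MRN-704345"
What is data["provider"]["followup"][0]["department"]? "General"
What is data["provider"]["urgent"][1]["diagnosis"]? "Flu"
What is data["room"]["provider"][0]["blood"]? "AB+"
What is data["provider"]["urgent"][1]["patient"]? "P61611"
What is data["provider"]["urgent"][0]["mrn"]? "MRN-292304"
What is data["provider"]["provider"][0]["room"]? "578"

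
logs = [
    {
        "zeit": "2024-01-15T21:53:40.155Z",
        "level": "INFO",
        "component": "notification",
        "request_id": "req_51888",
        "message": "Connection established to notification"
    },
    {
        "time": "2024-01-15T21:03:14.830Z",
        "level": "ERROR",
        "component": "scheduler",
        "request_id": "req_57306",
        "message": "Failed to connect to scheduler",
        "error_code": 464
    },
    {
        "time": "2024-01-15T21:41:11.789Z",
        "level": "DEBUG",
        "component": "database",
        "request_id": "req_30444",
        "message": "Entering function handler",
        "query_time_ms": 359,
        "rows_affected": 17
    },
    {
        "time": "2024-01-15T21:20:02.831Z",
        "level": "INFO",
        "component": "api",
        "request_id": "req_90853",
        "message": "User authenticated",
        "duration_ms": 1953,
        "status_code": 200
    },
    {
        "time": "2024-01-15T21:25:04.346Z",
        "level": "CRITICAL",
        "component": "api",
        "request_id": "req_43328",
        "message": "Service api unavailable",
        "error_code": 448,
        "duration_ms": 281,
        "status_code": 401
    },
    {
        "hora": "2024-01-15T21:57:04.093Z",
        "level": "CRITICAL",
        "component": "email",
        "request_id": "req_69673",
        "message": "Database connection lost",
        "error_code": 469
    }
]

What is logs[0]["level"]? "INFO"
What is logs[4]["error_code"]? 448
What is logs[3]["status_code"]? 200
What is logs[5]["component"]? "email"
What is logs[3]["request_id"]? "req_90853"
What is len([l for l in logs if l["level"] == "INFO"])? 2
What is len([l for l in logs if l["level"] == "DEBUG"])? 1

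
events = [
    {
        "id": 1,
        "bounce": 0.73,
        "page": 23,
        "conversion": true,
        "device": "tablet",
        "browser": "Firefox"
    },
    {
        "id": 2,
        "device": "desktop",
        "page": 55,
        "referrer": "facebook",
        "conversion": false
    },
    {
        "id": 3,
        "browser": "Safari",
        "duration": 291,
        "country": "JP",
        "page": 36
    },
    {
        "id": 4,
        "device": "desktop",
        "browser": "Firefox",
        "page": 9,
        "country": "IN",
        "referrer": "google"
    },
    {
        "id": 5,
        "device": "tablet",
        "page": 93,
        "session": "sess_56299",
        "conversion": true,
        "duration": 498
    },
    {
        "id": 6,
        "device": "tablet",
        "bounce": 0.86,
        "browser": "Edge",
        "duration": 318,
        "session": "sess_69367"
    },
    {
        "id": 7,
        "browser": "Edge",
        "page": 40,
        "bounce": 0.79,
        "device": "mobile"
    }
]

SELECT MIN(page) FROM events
9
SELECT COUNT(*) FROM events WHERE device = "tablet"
3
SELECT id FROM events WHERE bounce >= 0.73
[1, 6, 7]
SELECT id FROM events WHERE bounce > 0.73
[6, 7]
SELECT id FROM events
[1, 2, 3, 4, 5, 6, 7]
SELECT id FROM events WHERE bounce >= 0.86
[6]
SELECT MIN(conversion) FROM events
False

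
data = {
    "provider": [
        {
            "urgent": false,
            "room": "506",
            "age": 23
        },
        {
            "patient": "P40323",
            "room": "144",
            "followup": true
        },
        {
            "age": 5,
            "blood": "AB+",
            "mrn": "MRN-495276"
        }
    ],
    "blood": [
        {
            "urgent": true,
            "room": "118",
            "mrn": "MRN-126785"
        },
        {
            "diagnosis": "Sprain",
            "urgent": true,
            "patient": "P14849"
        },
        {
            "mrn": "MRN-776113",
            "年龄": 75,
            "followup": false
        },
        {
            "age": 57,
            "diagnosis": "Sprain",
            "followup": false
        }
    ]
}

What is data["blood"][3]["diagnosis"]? "Sprain"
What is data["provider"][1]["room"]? "144"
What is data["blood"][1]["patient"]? "P14849"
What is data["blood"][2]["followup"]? False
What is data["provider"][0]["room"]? "506"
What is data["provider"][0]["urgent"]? False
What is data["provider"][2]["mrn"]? "MRN-495276"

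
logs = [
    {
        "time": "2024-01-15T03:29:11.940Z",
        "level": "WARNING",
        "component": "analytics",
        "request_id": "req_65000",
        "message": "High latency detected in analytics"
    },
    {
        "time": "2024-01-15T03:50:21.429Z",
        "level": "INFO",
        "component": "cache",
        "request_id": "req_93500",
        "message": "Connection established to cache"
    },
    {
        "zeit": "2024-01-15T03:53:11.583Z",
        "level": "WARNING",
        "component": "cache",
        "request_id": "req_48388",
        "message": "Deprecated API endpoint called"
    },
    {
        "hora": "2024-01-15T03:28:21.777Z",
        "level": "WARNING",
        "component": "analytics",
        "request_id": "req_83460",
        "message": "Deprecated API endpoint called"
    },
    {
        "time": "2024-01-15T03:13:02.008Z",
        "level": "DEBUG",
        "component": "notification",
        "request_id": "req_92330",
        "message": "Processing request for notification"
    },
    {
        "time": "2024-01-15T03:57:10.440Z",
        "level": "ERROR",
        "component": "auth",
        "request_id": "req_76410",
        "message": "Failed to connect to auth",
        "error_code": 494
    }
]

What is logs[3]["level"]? "WARNING"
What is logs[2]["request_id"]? "req_48388"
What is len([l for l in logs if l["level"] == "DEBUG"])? 1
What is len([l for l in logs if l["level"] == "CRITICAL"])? 0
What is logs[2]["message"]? "Deprecated API endpoint called"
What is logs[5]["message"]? "Failed to connect to auth"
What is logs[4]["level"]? "DEBUG"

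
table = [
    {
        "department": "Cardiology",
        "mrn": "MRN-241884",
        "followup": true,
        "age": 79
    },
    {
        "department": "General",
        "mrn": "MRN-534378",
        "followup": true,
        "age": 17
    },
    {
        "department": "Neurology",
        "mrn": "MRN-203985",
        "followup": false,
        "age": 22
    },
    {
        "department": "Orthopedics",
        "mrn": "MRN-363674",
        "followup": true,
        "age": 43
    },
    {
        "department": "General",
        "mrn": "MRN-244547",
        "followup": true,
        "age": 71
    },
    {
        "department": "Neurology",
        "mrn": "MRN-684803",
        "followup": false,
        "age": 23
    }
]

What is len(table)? 6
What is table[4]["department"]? "General"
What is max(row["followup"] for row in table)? True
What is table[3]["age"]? 43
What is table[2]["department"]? "Neurology"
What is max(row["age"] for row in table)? 79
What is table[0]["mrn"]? "MRN-241884"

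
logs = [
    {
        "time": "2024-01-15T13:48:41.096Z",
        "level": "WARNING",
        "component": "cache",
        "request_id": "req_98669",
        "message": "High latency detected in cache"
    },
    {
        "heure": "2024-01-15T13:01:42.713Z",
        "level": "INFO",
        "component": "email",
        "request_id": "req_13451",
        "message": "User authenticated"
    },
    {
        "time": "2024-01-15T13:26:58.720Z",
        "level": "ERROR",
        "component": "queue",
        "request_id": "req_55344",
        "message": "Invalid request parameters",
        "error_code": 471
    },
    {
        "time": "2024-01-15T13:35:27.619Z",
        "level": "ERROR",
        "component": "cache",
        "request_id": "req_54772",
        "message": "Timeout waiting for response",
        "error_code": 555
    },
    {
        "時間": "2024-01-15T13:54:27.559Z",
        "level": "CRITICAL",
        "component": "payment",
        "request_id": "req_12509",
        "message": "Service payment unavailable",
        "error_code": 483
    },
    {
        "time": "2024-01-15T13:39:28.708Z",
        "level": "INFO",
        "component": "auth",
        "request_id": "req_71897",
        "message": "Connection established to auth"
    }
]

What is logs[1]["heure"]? "2024-01-15T13:01:42.713Z"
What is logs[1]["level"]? "INFO"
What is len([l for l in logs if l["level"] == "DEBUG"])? 0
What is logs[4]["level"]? "CRITICAL"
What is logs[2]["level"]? "ERROR"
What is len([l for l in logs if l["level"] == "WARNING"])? 1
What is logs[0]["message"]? "High latency detected in cache"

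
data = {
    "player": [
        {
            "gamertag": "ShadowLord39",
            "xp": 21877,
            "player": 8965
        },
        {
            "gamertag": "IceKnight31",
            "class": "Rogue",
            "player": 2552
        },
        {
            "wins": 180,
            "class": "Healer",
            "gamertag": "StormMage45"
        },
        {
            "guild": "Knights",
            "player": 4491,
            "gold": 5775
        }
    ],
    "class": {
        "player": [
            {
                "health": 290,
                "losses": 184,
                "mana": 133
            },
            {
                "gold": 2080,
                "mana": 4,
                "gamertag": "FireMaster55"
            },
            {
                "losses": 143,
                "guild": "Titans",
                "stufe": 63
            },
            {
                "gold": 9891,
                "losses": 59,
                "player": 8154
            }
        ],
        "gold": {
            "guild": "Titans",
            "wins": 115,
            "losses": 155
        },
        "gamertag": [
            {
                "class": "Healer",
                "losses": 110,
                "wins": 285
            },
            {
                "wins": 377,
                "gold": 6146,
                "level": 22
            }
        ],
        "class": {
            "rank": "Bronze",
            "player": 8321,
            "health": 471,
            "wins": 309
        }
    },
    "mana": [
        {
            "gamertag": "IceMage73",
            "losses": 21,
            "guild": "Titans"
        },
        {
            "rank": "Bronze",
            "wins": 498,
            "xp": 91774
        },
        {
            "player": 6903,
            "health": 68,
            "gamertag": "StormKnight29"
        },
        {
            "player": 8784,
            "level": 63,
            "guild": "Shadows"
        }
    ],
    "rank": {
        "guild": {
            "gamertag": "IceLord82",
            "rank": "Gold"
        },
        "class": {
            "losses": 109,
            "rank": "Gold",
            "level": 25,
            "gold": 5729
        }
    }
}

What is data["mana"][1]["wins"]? 498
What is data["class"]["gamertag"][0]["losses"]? 110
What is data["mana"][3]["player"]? 8784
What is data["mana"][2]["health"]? 68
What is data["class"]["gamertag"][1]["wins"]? 377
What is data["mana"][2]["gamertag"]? "StormKnight29"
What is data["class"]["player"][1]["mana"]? 4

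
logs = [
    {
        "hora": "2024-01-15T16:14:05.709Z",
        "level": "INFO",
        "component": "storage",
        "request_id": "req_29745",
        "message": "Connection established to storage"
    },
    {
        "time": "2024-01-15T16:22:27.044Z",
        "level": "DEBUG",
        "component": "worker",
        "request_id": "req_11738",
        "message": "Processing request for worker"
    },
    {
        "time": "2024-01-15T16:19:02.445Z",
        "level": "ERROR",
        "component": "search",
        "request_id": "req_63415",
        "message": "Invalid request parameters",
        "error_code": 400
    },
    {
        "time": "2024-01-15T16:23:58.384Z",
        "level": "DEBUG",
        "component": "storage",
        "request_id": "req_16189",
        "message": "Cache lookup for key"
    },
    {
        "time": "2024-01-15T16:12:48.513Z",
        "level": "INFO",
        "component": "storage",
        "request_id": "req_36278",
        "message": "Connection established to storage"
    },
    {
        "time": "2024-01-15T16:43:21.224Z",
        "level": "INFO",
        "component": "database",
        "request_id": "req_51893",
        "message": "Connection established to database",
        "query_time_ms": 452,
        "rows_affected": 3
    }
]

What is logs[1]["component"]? "worker"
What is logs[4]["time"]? "2024-01-15T16:12:48.513Z"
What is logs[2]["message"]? "Invalid request parameters"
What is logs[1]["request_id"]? "req_11738"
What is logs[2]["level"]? "ERROR"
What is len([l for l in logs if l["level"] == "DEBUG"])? 2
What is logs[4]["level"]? "INFO"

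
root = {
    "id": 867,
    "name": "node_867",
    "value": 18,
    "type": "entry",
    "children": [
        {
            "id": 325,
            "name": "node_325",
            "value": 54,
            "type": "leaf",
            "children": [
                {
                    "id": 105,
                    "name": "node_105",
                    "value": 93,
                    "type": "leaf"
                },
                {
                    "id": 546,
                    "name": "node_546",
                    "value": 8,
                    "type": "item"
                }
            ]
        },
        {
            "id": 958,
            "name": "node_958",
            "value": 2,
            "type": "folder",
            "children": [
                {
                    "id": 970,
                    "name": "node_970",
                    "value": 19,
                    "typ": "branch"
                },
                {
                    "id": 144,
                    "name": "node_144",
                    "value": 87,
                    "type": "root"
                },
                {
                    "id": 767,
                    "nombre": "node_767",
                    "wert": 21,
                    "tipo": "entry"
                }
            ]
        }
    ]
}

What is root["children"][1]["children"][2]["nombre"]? "node_767"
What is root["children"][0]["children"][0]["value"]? 93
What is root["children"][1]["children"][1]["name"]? "node_144"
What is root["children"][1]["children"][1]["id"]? 144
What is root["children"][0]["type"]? "leaf"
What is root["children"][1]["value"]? 2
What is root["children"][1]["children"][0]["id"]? 970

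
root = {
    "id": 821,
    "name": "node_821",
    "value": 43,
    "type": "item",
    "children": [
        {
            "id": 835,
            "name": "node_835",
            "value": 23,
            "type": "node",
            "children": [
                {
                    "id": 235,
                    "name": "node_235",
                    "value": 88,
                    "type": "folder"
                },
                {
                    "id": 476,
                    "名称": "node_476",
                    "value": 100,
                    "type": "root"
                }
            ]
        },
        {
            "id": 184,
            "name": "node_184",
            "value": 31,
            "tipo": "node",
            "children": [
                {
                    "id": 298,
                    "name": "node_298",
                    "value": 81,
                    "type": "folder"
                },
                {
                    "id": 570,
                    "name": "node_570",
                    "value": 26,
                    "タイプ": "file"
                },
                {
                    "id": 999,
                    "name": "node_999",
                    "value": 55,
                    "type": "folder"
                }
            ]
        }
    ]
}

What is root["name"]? "node_821"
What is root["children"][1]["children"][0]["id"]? 298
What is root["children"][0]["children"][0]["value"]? 88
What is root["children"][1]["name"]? "node_184"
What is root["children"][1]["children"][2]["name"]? "node_999"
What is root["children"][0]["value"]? 23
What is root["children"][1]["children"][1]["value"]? 26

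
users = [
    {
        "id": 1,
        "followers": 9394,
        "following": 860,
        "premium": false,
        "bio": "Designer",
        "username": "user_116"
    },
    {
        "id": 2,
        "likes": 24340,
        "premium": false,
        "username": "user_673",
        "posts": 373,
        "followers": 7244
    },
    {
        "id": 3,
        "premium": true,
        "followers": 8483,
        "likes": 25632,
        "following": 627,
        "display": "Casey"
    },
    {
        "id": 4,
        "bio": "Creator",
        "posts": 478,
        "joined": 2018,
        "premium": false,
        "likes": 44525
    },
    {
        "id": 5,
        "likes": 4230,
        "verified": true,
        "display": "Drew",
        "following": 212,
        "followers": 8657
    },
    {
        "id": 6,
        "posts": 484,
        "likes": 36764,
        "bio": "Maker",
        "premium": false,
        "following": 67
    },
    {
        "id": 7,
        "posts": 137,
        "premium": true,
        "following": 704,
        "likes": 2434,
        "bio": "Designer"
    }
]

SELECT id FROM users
[1, 2, 3, 4, 5, 6, 7]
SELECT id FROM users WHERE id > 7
[]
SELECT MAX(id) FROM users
7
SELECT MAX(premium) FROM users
True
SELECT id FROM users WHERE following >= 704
[1, 7]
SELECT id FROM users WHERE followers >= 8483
[1, 3, 5]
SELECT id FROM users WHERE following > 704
[1]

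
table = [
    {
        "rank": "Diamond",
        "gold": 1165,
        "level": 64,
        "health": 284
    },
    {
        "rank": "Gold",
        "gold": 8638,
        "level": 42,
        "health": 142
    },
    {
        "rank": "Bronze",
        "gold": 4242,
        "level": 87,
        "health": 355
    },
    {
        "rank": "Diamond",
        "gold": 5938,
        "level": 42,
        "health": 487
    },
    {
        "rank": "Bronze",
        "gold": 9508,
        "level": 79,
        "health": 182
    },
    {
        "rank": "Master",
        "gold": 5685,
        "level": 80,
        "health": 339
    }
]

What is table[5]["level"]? 80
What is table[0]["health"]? 284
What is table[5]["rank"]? "Master"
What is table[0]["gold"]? 1165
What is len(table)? 6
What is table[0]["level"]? 64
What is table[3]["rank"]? "Diamond"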